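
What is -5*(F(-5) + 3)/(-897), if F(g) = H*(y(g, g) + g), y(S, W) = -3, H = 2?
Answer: -5/69 ≈ -0.072464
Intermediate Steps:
F(g) = -6 + 2*g (F(g) = 2*(-3 + g) = -6 + 2*g)
-5*(F(-5) + 3)/(-897) = -5*((-6 + 2*(-5)) + 3)/(-897) = -5*((-6 - 10) + 3)*(-1/897) = -5*(-16 + 3)*(-1/897) = -5*(-13)*(-1/897) = 65*(-1/897) = -5/69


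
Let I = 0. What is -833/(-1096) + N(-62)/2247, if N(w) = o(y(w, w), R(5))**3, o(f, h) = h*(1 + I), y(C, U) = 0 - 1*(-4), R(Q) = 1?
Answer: 1872847/2462712 ≈ 0.76048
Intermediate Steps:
y(C, U) = 4 (y(C, U) = 0 + 4 = 4)
o(f, h) = h (o(f, h) = h*(1 + 0) = h*1 = h)
N(w) = 1 (N(w) = 1**3 = 1)
-833/(-1096) + N(-62)/2247 = -833/(-1096) + 1/2247 = -833*(-1/1096) + 1*(1/2247) = 833/1096 + 1/2247 = 1872847/2462712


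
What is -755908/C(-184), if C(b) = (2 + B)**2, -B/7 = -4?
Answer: -188977/225 ≈ -839.90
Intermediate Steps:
B = 28 (B = -7*(-4) = 28)
C(b) = 900 (C(b) = (2 + 28)**2 = 30**2 = 900)
-755908/C(-184) = -755908/900 = -755908*1/900 = -188977/225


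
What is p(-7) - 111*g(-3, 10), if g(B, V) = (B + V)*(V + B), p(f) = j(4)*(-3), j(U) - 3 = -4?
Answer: -5436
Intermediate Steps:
j(U) = -1 (j(U) = 3 - 4 = -1)
p(f) = 3 (p(f) = -1*(-3) = 3)
g(B, V) = (B + V)² (g(B, V) = (B + V)*(B + V) = (B + V)²)
p(-7) - 111*g(-3, 10) = 3 - 111*(-3 + 10)² = 3 - 111*7² = 3 - 111*49 = 3 - 5439 = -5436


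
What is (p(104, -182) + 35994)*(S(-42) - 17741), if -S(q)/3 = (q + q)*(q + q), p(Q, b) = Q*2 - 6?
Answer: -1408350164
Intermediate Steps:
p(Q, b) = -6 + 2*Q (p(Q, b) = 2*Q - 6 = -6 + 2*Q)
S(q) = -12*q² (S(q) = -3*(q + q)*(q + q) = -3*2*q*2*q = -12*q²)
(p(104, -182) + 35994)*(S(-42) - 17741) = ((-6 + 2*104) + 35994)*(-12*(-42)² - 17741) = ((-6 + 208) + 35994)*(-12*1764 - 17741) = (202 + 35994)*(-21168 - 17741) = 36196*(-38909) = -1408350164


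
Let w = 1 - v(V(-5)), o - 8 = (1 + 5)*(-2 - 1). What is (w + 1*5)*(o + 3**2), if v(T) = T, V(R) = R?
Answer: -11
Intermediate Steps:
o = -10 (o = 8 + (1 + 5)*(-2 - 1) = 8 + 6*(-3) = 8 - 18 = -10)
w = 6 (w = 1 - 1*(-5) = 1 + 5 = 6)
(w + 1*5)*(o + 3**2) = (6 + 1*5)*(-10 + 3**2) = (6 + 5)*(-10 + 9) = 11*(-1) = -11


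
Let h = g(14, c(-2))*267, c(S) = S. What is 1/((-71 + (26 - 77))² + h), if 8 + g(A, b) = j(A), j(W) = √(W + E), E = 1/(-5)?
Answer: 63740/807638579 - 267*√345/807638579 ≈ 7.2781e-5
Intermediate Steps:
E = -⅕ ≈ -0.20000
j(W) = √(-⅕ + W) (j(W) = √(W - ⅕) = √(-⅕ + W))
g(A, b) = -8 + √(-5 + 25*A)/5
h = -2136 + 267*√345/5 (h = (-8 + √(-5 + 25*14)/5)*267 = (-8 + √(-5 + 350)/5)*267 = (-8 + √345/5)*267 = -2136 + 267*√345/5 ≈ -1144.1)
1/((-71 + (26 - 77))² + h) = 1/((-71 + (26 - 77))² + (-2136 + 267*√345/5)) = 1/((-71 - 51)² + (-2136 + 267*√345/5)) = 1/((-122)² + (-2136 + 267*√345/5)) = 1/(14884 + (-2136 + 267*√345/5)) = 1/(12748 + 267*√345/5)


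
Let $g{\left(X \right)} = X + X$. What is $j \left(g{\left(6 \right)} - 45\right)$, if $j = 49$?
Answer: $-1617$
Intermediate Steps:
$g{\left(X \right)} = 2 X$
$j \left(g{\left(6 \right)} - 45\right) = 49 \left(2 \cdot 6 - 45\right) = 49 \left(12 - 45\right) = 49 \left(-33\right) = -1617$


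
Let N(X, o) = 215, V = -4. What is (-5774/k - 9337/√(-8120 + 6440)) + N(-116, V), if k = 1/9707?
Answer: -56048003 + 9337*I*√105/420 ≈ -5.6048e+7 + 227.8*I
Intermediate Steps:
k = 1/9707 ≈ 0.00010302
(-5774/k - 9337/√(-8120 + 6440)) + N(-116, V) = (-5774/1/9707 - 9337/√(-8120 + 6440)) + 215 = (-5774*9707 - 9337*(-I*√105/420)) + 215 = (-56048218 - 9337*(-I*√105/420)) + 215 = (-56048218 - (-9337)*I*√105/420) + 215 = (-56048218 + 9337*I*√105/420) + 215 = -56048003 + 9337*I*√105/420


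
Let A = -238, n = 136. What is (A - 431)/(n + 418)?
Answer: -669/554 ≈ -1.2076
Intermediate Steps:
(A - 431)/(n + 418) = (-238 - 431)/(136 + 418) = -669/554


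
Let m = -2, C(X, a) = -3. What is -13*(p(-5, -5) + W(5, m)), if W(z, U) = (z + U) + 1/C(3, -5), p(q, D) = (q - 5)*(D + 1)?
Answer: -1664/3 ≈ -554.67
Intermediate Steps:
p(q, D) = (1 + D)*(-5 + q) (p(q, D) = (-5 + q)*(1 + D) = (1 + D)*(-5 + q))
W(z, U) = -⅓ + U + z (W(z, U) = (z + U) + 1/(-3) = (U + z) - ⅓ = -⅓ + U + z)
-13*(p(-5, -5) + W(5, m)) = -13*((-5 - 5 - 5*(-5) - 5*(-5)) + (-⅓ - 2 + 5)) = -13*((-5 - 5 + 25 + 25) + 8/3) = -13*(40 + 8/3) = -13*128/3 = -1664/3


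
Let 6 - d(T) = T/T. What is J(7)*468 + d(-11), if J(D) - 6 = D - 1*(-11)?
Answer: 11237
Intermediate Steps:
J(D) = 17 + D (J(D) = 6 + (D - 1*(-11)) = 6 + (D + 11) = 6 + (11 + D) = 17 + D)
d(T) = 5 (d(T) = 6 - T/T = 6 - 1*1 = 6 - 1 = 5)
J(7)*468 + d(-11) = (17 + 7)*468 + 5 = 24*468 + 5 = 11232 + 5 = 11237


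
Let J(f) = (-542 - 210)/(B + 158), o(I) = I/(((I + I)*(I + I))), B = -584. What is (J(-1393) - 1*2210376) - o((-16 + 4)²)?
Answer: -90395464775/40896 ≈ -2.2104e+6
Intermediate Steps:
o(I) = 1/(4*I) (o(I) = I/(((2*I)*(2*I))) = I/((4*I²)) = I*(1/(4*I²)) = 1/(4*I))
J(f) = 376/213 (J(f) = (-542 - 210)/(-584 + 158) = -752/(-426) = -752*(-1/426) = 376/213)
(J(-1393) - 1*2210376) - o((-16 + 4)²) = (376/213 - 1*2210376) - 1/(4*((-16 + 4)²)) = (376/213 - 2210376) - 1/(4*((-12)²)) = -470809712/213 - 1/(4*144) = -470809712/213 - 1*1/576 = -470809712/213 - 1/576 = -90395464775/40896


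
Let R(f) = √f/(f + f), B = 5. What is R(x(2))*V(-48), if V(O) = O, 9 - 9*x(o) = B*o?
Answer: 72*I ≈ 72.0*I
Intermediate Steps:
x(o) = 1 - 5*o/9
R(f) = 1/(2*√f) (R(f) = √f/((2*f)) = (1/(2*f))*√f = 1/(2*√f))
R(x(2))*V(-48) = (1/(2*√(1 - 5/9*2)))*(-48) = (1/(2*√(1 - 10/9)))*(-48) = (1/(2*√(-⅑)))*(-48) = ((-3*I)/2)*(-48) = -3*I/2*(-48) = 72*I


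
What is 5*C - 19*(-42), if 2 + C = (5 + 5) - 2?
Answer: 828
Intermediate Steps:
C = 6 (C = -2 + ((5 + 5) - 2) = -2 + (10 - 2) = -2 + 8 = 6)
5*C - 19*(-42) = 5*6 - 19*(-42) = 30 + 798 = 828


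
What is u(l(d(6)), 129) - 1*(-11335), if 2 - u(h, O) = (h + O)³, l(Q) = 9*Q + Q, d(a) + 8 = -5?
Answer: 11338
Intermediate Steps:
d(a) = -13 (d(a) = -8 - 5 = -13)
l(Q) = 10*Q
u(h, O) = 2 - (O + h)³ (u(h, O) = 2 - (h + O)³ = 2 - (O + h)³)
u(l(d(6)), 129) - 1*(-11335) = (2 - (129 + 10*(-13))³) - 1*(-11335) = (2 - (129 - 130)³) + 11335 = (2 - 1*(-1)³) + 11335 = (2 - 1*(-1)) + 11335 = (2 + 1) + 11335 = 3 + 11335 = 11338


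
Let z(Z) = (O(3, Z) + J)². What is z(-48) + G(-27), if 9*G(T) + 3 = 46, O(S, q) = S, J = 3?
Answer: 367/9 ≈ 40.778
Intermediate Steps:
G(T) = 43/9 (G(T) = -⅓ + (⅑)*46 = -⅓ + 46/9 = 43/9)
z(Z) = 36 (z(Z) = (3 + 3)² = 6² = 36)
z(-48) + G(-27) = 36 + 43/9 = 367/9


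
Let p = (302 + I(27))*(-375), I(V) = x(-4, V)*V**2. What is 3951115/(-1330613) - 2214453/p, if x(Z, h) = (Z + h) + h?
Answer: -17169228993437/6112836122000 ≈ -2.8087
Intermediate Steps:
x(Z, h) = Z + 2*h
I(V) = V**2*(-4 + 2*V) (I(V) = (-4 + 2*V)*V**2 = V**2*(-4 + 2*V))
p = -13782000 (p = (302 + 2*27**2*(-2 + 27))*(-375) = (302 + 2*729*25)*(-375) = (302 + 36450)*(-375) = 36752*(-375) = -13782000)
3951115/(-1330613) - 2214453/p = 3951115/(-1330613) - 2214453/(-13782000) = 3951115*(-1/1330613) - 2214453*(-1/13782000) = -3951115/1330613 + 738151/4594000 = -17169228993437/6112836122000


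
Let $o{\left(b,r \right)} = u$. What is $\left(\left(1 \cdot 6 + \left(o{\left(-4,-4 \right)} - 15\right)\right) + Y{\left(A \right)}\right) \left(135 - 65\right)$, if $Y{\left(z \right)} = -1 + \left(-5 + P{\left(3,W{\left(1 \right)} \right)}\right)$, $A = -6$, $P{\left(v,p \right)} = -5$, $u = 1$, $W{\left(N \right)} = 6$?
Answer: $-1330$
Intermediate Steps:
$o{\left(b,r \right)} = 1$
$Y{\left(z \right)} = -11$ ($Y{\left(z \right)} = -1 - 10 = -11$)
$\left(\left(1 \cdot 6 + \left(o{\left(-4,-4 \right)} - 15\right)\right) + Y{\left(A \right)}\right) \left(135 - 65\right) = \left(\left(1 \cdot 6 + \left(1 - 15\right)\right) - 11\right) \left(135 - 65\right) = \left(\left(6 + \left(1 - 15\right)\right) - 11\right) 70 = \left(\left(6 - 14\right) - 11\right) 70 = \left(-8 - 11\right) 70 = \left(-19\right) 70 = -1330$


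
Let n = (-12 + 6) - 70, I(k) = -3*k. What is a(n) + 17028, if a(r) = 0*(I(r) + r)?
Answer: 17028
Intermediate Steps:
n = -76 (n = -6 - 70 = -76)
a(r) = 0 (a(r) = 0*(-3*r + r) = 0*(-2*r) = 0)
a(n) + 17028 = 0 + 17028 = 17028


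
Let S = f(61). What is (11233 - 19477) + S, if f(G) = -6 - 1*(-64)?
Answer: -8186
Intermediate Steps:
f(G) = 58 (f(G) = -6 + 64 = 58)
S = 58
(11233 - 19477) + S = (11233 - 19477) + 58 = -8244 + 58 = -8186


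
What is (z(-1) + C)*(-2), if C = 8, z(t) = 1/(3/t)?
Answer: -46/3 ≈ -15.333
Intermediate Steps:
z(t) = t/3
(z(-1) + C)*(-2) = ((⅓)*(-1) + 8)*(-2) = (-⅓ + 8)*(-2) = (23/3)*(-2) = -46/3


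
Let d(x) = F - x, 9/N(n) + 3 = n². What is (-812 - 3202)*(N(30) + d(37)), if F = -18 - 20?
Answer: 90001908/299 ≈ 3.0101e+5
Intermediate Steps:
N(n) = 9/(-3 + n²)
F = -38
d(x) = -38 - x
(-812 - 3202)*(N(30) + d(37)) = (-812 - 3202)*(9/(-3 + 30²) + (-38 - 1*37)) = -4014*(9/(-3 + 900) + (-38 - 37)) = -4014*(9/897 - 75) = -4014*(9*(1/897) - 75) = -4014*(3/299 - 75) = -4014*(-22422/299) = 90001908/299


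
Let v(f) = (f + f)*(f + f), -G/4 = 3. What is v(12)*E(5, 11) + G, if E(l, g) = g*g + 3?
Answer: 71412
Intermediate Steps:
G = -12 (G = -4*3 = -12)
v(f) = 4*f² (v(f) = (2*f)*(2*f) = 4*f²)
E(l, g) = 3 + g² (E(l, g) = g² + 3 = 3 + g²)
v(12)*E(5, 11) + G = (4*12²)*(3 + 11²) - 12 = (4*144)*(3 + 121) - 12 = 576*124 - 12 = 71424 - 12 = 71412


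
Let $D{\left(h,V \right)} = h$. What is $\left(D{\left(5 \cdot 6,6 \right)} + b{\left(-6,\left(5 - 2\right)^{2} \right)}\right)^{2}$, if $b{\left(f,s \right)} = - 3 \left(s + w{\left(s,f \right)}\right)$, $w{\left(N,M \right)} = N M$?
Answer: $27225$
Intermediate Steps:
$w{\left(N,M \right)} = M N$
$b{\left(f,s \right)} = - 3 s - 3 f s$ ($b{\left(f,s \right)} = - 3 \left(s + f s\right) = - 3 s - 3 f s$)
$\left(D{\left(5 \cdot 6,6 \right)} + b{\left(-6,\left(5 - 2\right)^{2} \right)}\right)^{2} = \left(5 \cdot 6 + 3 \left(5 - 2\right)^{2} \left(-1 - -6\right)\right)^{2} = \left(30 + 3 \cdot 3^{2} \left(-1 + 6\right)\right)^{2} = \left(30 + 3 \cdot 9 \cdot 5\right)^{2} = \left(30 + 135\right)^{2} = 165^{2} = 27225$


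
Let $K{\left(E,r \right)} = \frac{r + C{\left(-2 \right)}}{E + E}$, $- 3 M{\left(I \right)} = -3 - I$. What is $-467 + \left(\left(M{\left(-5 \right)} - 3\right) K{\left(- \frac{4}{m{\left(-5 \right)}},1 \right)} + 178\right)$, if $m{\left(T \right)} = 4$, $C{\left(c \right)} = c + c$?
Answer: $- \frac{589}{2} \approx -294.5$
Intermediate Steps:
$C{\left(c \right)} = 2 c$
$M{\left(I \right)} = 1 + \frac{I}{3}$ ($M{\left(I \right)} = - \frac{-3 - I}{3} = 1 + \frac{I}{3}$)
$K{\left(E,r \right)} = \frac{-4 + r}{2 E}$ ($K{\left(E,r \right)} = \frac{r + 2 \left(-2\right)}{E + E} = \frac{r - 4}{2 E} = \left(-4 + r\right) \frac{1}{2 E} = \frac{-4 + r}{2 E}$)
$-467 + \left(\left(M{\left(-5 \right)} - 3\right) K{\left(- \frac{4}{m{\left(-5 \right)}},1 \right)} + 178\right) = -467 + \left(\left(\left(1 + \frac{1}{3} \left(-5\right)\right) - 3\right) \frac{-4 + 1}{2 \left(- \frac{4}{4}\right)} + 178\right) = -467 + \left(\left(\left(1 - \frac{5}{3}\right) - 3\right) \frac{1}{2} \frac{1}{\left(-4\right) \frac{1}{4}} \left(-3\right) + 178\right) = -467 + \left(\left(- \frac{2}{3} - 3\right) \frac{1}{2} \frac{1}{-1} \left(-3\right) + 178\right) = -467 + \left(- \frac{11 \cdot \frac{1}{2} \left(-1\right) \left(-3\right)}{3} + 178\right) = -467 + \left(\left(- \frac{11}{3}\right) \frac{3}{2} + 178\right) = -467 + \left(- \frac{11}{2} + 178\right) = -467 + \frac{345}{2} = - \frac{589}{2}$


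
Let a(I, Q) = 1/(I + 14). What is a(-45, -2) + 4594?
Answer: 142413/31 ≈ 4594.0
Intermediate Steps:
a(I, Q) = 1/(14 + I)
a(-45, -2) + 4594 = 1/(14 - 45) + 4594 = 1/(-31) + 4594 = -1/31 + 4594 = 142413/31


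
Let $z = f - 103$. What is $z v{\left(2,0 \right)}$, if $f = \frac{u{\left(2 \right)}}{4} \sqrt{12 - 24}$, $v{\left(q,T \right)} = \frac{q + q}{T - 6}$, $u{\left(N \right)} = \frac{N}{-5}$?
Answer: $\frac{206}{3} + \frac{2 i \sqrt{3}}{15} \approx 68.667 + 0.23094 i$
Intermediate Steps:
$u{\left(N \right)} = - \frac{N}{5}$ ($u{\left(N \right)} = N \left(- \frac{1}{5}\right) = - \frac{N}{5}$)
$v{\left(q,T \right)} = \frac{2 q}{-6 + T}$
$f = - \frac{i \sqrt{3}}{5}$ ($f = \frac{\left(- \frac{1}{5}\right) 2}{4} \sqrt{12 - 24} = \left(- \frac{2}{5}\right) \frac{1}{4} \sqrt{-12} = - \frac{2 i \sqrt{3}}{10} = - \frac{i \sqrt{3}}{5} \approx - 0.34641 i$)
$z = -103 - \frac{i \sqrt{3}}{5}$ ($z = - \frac{i \sqrt{3}}{5} - 103 = -103 - \frac{i \sqrt{3}}{5} \approx -103.0 - 0.34641 i$)
$z v{\left(2,0 \right)} = \left(-103 - \frac{i \sqrt{3}}{5}\right) 2 \cdot 2 \frac{1}{-6 + 0} = \left(-103 - \frac{i \sqrt{3}}{5}\right) 2 \cdot 2 \frac{1}{-6} = \left(-103 - \frac{i \sqrt{3}}{5}\right) 2 \cdot 2 \left(- \frac{1}{6}\right) = \left(-103 - \frac{i \sqrt{3}}{5}\right) \left(- \frac{2}{3}\right) = \frac{206}{3} + \frac{2 i \sqrt{3}}{15}$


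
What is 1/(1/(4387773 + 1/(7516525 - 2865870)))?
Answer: 20406018441316/4650655 ≈ 4.3878e+6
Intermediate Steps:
1/(1/(4387773 + 1/(7516525 - 2865870))) = 1/(1/(4387773 + 1/4650655)) = 1/(1/(20406018441316/4650655)) = 1/(4650655/20406018441316) = 20406018441316/4650655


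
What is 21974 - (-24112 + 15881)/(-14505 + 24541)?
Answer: 220539295/10036 ≈ 21975.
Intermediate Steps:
21974 - (-24112 + 15881)/(-14505 + 24541) = 21974 - (-8231)/10036 = 21974 - 1*(-8231/10036) = 21974 + 8231/10036 = 220539295/10036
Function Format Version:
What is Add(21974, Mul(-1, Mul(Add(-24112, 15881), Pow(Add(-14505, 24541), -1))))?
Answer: Rational(220539295, 10036) ≈ 21975.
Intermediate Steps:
Add(21974, Mul(-1, Mul(Add(-24112, 15881), Pow(Add(-14505, 24541), -1)))) = Add(21974, Mul(-1, Mul(-8231, Pow(10036, -1)))) = Add(21974, Mul(-1, Mul(-8231, Rational(1, 10036)))) = Add(21974, Mul(-1, Rational(-8231, 10036))) = Add(21974, Rational(8231, 10036)) = Rational(220539295, 10036)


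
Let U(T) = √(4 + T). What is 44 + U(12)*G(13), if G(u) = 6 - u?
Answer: 16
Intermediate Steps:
44 + U(12)*G(13) = 44 + √(4 + 12)*(6 - 1*13) = 44 + √16*(6 - 13) = 44 + 4*(-7) = 44 - 28 = 16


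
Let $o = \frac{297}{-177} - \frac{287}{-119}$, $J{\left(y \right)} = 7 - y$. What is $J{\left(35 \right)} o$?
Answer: $- \frac{20608}{1003} \approx -20.546$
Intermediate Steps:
$o = \frac{736}{1003}$ ($o = 297 \left(- \frac{1}{177}\right) - - \frac{41}{17} = - \frac{99}{59} + \frac{41}{17} = \frac{736}{1003} \approx 0.7338$)
$J{\left(35 \right)} o = \left(7 - 35\right) \frac{736}{1003} = \left(-28\right) \frac{736}{1003} = - \frac{20608}{1003}$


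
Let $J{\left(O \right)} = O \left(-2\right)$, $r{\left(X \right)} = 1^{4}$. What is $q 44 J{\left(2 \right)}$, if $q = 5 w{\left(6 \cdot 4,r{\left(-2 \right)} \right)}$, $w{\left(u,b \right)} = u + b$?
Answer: $-22000$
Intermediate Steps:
$r{\left(X \right)} = 1$
$w{\left(u,b \right)} = b + u$
$J{\left(O \right)} = - 2 O$
$q = 125$ ($q = 5 \left(1 + 6 \cdot 4\right) = 5 \left(1 + 24\right) = 5 \cdot 25 = 125$)
$q 44 J{\left(2 \right)} = 125 \cdot 44 \left(\left(-2\right) 2\right) = 5500 \left(-4\right) = -22000$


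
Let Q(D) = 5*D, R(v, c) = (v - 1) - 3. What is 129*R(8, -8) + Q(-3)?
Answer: 501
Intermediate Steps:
R(v, c) = -4 + v (R(v, c) = (-1 + v) - 3 = -4 + v)
129*R(8, -8) + Q(-3) = 129*(-4 + 8) + 5*(-3) = 129*4 - 15 = 516 - 15 = 501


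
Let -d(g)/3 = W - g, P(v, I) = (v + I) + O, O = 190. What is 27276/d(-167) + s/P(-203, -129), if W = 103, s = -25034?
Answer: 1367029/9585 ≈ 142.62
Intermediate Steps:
P(v, I) = 190 + I + v (P(v, I) = (v + I) + 190 = (I + v) + 190 = 190 + I + v)
d(g) = -309 + 3*g (d(g) = -3*(103 - g) = -309 + 3*g)
27276/d(-167) + s/P(-203, -129) = 27276/(-309 + 3*(-167)) - 25034/(190 - 129 - 203) = 27276/(-309 - 501) - 25034/(-142) = 27276/(-810) - 25034*(-1/142) = 27276*(-1/810) + 12517/71 = -4546/135 + 12517/71 = 1367029/9585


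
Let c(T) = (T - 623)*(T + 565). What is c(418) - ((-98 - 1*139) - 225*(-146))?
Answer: -234128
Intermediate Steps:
c(T) = (-623 + T)*(565 + T)
c(418) - ((-98 - 1*139) - 225*(-146)) = (-351995 + 418² - 58*418) - ((-98 - 1*139) - 225*(-146)) = (-351995 + 174724 - 24244) - ((-98 - 139) + 32850) = -201515 - (-237 + 32850) = -201515 - 1*32613 = -201515 - 32613 = -234128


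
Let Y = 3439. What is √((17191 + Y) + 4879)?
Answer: √25509 ≈ 159.72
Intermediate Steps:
√((17191 + Y) + 4879) = √((17191 + 3439) + 4879) = √(20630 + 4879) = √25509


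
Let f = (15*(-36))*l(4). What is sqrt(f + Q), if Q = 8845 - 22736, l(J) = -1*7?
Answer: I*sqrt(10111) ≈ 100.55*I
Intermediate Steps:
l(J) = -7
f = 3780 (f = (15*(-36))*(-7) = -540*(-7) = 3780)
Q = -13891
sqrt(f + Q) = sqrt(3780 - 13891) = sqrt(-10111) = I*sqrt(10111)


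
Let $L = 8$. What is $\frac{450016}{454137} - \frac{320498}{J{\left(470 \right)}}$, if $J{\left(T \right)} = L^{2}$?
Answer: $- \frac{72760599601}{14532384} \approx -5006.8$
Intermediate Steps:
$J{\left(T \right)} = 64$ ($J{\left(T \right)} = 8^{2} = 64$)
$\frac{450016}{454137} - \frac{320498}{J{\left(470 \right)}} = \frac{450016}{454137} - \frac{320498}{64} = 450016 \cdot \frac{1}{454137} - \frac{160249}{32} = \frac{450016}{454137} - \frac{160249}{32} = - \frac{72760599601}{14532384}$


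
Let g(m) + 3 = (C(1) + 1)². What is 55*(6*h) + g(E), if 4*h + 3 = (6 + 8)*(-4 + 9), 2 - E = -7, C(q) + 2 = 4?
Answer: 11067/2 ≈ 5533.5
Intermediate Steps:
C(q) = 2 (C(q) = -2 + 4 = 2)
E = 9 (E = 2 - 1*(-7) = 2 + 7 = 9)
g(m) = 6 (g(m) = -3 + (2 + 1)² = -3 + 3² = -3 + 9 = 6)
h = 67/4 (h = -¾ + ((6 + 8)*(-4 + 9))/4 = -¾ + (14*5)/4 = -¾ + (¼)*70 = -¾ + 35/2 = 67/4 ≈ 16.750)
55*(6*h) + g(E) = 55*(6*(67/4)) + 6 = 55*(201/2) + 6 = 11055/2 + 6 = 11067/2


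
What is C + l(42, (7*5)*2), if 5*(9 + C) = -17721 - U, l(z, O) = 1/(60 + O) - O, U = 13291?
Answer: -816581/130 ≈ -6281.4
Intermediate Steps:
C = -31057/5 (C = -9 + (-17721 - 1*13291)/5 = -9 + (-17721 - 13291)/5 = -9 + (⅕)*(-31012) = -9 - 31012/5 = -31057/5 ≈ -6211.4)
C + l(42, (7*5)*2) = -31057/5 + (1 - ((7*5)*2)² - 60*7*5*2)/(60 + (7*5)*2) = -31057/5 + (1 - (35*2)² - 2100*2)/(60 + 35*2) = -31057/5 + (1 - 1*70² - 60*70)/(60 + 70) = -31057/5 + (1 - 1*4900 - 4200)/130 = -31057/5 + (1 - 4900 - 4200)/130 = -31057/5 + (1/130)*(-9099) = -31057/5 - 9099/130 = -816581/130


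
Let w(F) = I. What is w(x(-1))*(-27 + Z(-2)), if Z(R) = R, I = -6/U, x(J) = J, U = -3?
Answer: -58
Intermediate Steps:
I = 2 (I = -6/(-3) = -6*(-⅓) = 2)
w(F) = 2
w(x(-1))*(-27 + Z(-2)) = 2*(-27 - 2) = 2*(-29) = -58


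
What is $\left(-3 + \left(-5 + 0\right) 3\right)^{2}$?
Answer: $324$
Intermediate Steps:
$\left(-3 + \left(-5 + 0\right) 3\right)^{2} = \left(-3 - 15\right)^{2} = \left(-18\right)^{2} = 324$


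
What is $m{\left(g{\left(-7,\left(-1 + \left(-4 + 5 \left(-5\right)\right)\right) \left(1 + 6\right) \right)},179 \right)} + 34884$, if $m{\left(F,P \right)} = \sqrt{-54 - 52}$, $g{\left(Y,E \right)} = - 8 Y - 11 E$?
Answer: $34884 + i \sqrt{106} \approx 34884.0 + 10.296 i$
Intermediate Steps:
$g{\left(Y,E \right)} = - 11 E - 8 Y$
$m{\left(F,P \right)} = i \sqrt{106}$ ($m{\left(F,P \right)} = \sqrt{-106} = i \sqrt{106}$)
$m{\left(g{\left(-7,\left(-1 + \left(-4 + 5 \left(-5\right)\right)\right) \left(1 + 6\right) \right)},179 \right)} + 34884 = i \sqrt{106} + 34884 = 34884 + i \sqrt{106}$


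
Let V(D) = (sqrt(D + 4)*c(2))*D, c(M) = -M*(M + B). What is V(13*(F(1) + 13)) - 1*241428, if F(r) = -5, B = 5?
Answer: -241428 - 8736*sqrt(3) ≈ -2.5656e+5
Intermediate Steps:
c(M) = -M*(5 + M) (c(M) = -M*(M + 5) = -M*(5 + M))
V(D) = -14*D*sqrt(4 + D) (V(D) = (sqrt(D + 4)*(-1*2*(5 + 2)))*D = (sqrt(4 + D)*(-1*2*7))*D = (sqrt(4 + D)*(-14))*D = (-14*sqrt(4 + D))*D = -14*D*sqrt(4 + D))
V(13*(F(1) + 13)) - 1*241428 = -14*13*(-5 + 13)*sqrt(4 + 13*(-5 + 13)) - 1*241428 = -14*13*8*sqrt(4 + 13*8) - 241428 = -14*104*sqrt(4 + 104) - 241428 = -14*104*sqrt(108) - 241428 = -14*104*6*sqrt(3) - 241428 = -8736*sqrt(3) - 241428 = -241428 - 8736*sqrt(3)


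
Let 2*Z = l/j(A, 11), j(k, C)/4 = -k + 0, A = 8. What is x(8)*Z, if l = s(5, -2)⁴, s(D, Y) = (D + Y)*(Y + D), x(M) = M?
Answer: -6561/8 ≈ -820.13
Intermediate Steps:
s(D, Y) = (D + Y)² (s(D, Y) = (D + Y)*(D + Y) = (D + Y)²)
j(k, C) = -4*k (j(k, C) = 4*(-k + 0) = 4*(-k) = -4*k)
l = 6561 (l = ((5 - 2)²)⁴ = (3²)⁴ = 9⁴ = 6561)
Z = -6561/64 (Z = (6561/((-4*8)))/2 = (6561/(-32))/2 = (6561*(-1/32))/2 = (½)*(-6561/32) = -6561/64 ≈ -102.52)
x(8)*Z = 8*(-6561/64) = -6561/8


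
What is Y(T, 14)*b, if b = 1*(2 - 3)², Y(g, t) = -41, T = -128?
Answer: -41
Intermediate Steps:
b = 1 (b = 1*(-1)² = 1*1 = 1)
Y(T, 14)*b = -41*1 = -41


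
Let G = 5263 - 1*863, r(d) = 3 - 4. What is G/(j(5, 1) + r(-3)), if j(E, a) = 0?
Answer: -4400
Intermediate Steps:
r(d) = -1
G = 4400 (G = 5263 - 863 = 4400)
G/(j(5, 1) + r(-3)) = 4400/(0 - 1) = 4400/(-1) = -1*4400 = -4400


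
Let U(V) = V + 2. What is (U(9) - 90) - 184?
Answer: -263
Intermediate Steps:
U(V) = 2 + V
(U(9) - 90) - 184 = ((2 + 9) - 90) - 184 = (11 - 90) - 184 = -79 - 184 = -263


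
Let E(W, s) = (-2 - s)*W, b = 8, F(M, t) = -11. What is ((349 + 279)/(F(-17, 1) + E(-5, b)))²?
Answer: 394384/1521 ≈ 259.29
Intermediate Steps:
E(W, s) = W*(-2 - s)
((349 + 279)/(F(-17, 1) + E(-5, b)))² = ((349 + 279)/(-11 - 1*(-5)*(2 + 8)))² = (628/(-11 - 1*(-5)*10))² = (628/(-11 + 50))² = (628/39)² = 394384/1521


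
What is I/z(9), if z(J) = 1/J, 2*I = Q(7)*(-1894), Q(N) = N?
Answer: -59661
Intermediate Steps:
I = -6629 (I = (7*(-1894))/2 = (1/2)*(-13258) = -6629)
I/z(9) = -6629/(1/9) = -6629/1/9 = -6629*9 = -59661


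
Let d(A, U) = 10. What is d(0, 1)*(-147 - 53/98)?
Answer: -72295/49 ≈ -1475.4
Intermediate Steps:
d(0, 1)*(-147 - 53/98) = 10*(-147 - 53/98) = 10*(-14459/98) = -72295/49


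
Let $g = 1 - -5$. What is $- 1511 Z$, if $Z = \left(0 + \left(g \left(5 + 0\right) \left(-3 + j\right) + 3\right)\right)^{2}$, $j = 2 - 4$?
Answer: $-32651199$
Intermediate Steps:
$j = -2$ ($j = 2 - 4 = -2$)
$g = 6$ ($g = 1 + 5 = 6$)
$Z = 21609$ ($Z = \left(0 + \left(6 \left(5 + 0\right) \left(-3 - 2\right) + 3\right)\right)^{2} = \left(0 + \left(6 \cdot 5 \left(-5\right) + 3\right)\right)^{2} = \left(0 + \left(6 \left(-25\right) + 3\right)\right)^{2} = \left(0 + \left(-150 + 3\right)\right)^{2} = \left(0 - 147\right)^{2} = \left(-147\right)^{2} = 21609$)
$- 1511 Z = \left(-1511\right) 21609 = -32651199$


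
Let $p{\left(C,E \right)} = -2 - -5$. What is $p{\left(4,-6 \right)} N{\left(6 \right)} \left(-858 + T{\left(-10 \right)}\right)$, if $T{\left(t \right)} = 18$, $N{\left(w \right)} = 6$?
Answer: $-15120$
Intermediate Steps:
$p{\left(C,E \right)} = 3$ ($p{\left(C,E \right)} = -2 + 5 = 3$)
$p{\left(4,-6 \right)} N{\left(6 \right)} \left(-858 + T{\left(-10 \right)}\right) = 3 \cdot 6 \left(-858 + 18\right) = 18 \left(-840\right) = -15120$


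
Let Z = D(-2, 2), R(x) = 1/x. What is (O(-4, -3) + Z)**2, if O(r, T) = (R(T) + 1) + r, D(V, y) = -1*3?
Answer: 361/9 ≈ 40.111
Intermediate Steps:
D(V, y) = -3
Z = -3
O(r, T) = 1 + r + 1/T (O(r, T) = (1/T + 1) + r = (1 + 1/T) + r = 1 + r + 1/T)
(O(-4, -3) + Z)**2 = ((1 - 4 + 1/(-3)) - 3)**2 = ((1 - 4 - 1/3) - 3)**2 = (-10/3 - 3)**2 = (-19/3)**2 = 361/9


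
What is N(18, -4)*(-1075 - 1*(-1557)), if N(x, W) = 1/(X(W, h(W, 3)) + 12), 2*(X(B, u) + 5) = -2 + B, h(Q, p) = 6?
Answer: 241/2 ≈ 120.50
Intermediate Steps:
X(B, u) = -6 + B/2 (X(B, u) = -5 + (-2 + B)/2 = -5 + (-1 + B/2) = -6 + B/2)
N(x, W) = 1/(6 + W/2) (N(x, W) = 1/((-6 + W/2) + 12) = 1/(6 + W/2))
N(18, -4)*(-1075 - 1*(-1557)) = (2/(12 - 4))*(-1075 - 1*(-1557)) = (2/8)*(-1075 + 1557) = (2*(1/8))*482 = (1/4)*482 = 241/2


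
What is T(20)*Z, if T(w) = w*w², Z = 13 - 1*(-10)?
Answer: 184000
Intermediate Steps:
Z = 23 (Z = 13 + 10 = 23)
T(w) = w³
T(20)*Z = 20³*23 = 8000*23 = 184000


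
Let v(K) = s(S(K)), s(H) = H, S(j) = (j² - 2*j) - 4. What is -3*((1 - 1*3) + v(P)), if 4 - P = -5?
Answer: -171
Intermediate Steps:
P = 9 (P = 4 - 1*(-5) = 4 + 5 = 9)
S(j) = -4 + j² - 2*j
v(K) = -4 + K² - 2*K
-3*((1 - 1*3) + v(P)) = -3*((1 - 1*3) + (-4 + 9² - 2*9)) = -3*((1 - 3) + (-4 + 81 - 18)) = -3*(-2 + 59) = -3*57 = -171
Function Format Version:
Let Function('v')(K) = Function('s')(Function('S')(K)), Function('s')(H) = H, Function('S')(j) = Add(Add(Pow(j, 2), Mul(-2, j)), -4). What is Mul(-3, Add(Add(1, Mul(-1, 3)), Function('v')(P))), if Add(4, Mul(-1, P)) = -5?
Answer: -171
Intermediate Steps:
P = 9 (P = Add(4, Mul(-1, -5)) = Add(4, 5) = 9)
Function('S')(j) = Add(-4, Pow(j, 2), Mul(-2, j))
Function('v')(K) = Add(-4, Pow(K, 2), Mul(-2, K))
Mul(-3, Add(Add(1, Mul(-1, 3)), Function('v')(P))) = Mul(-3, Add(Add(1, Mul(-1, 3)), Add(-4, Pow(9, 2), Mul(-2, 9)))) = Mul(-3, Add(Add(1, -3), Add(-4, 81, -18))) = Mul(-3, Add(-2, 59)) = Mul(-3, 57) = -171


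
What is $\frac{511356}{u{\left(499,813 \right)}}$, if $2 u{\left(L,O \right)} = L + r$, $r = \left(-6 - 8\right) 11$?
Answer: $\frac{340904}{115} \approx 2964.4$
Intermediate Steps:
$r = -154$ ($r = \left(-14\right) 11 = -154$)
$u{\left(L,O \right)} = -77 + \frac{L}{2}$ ($u{\left(L,O \right)} = \frac{L - 154}{2} = \frac{-154 + L}{2} = -77 + \frac{L}{2}$)
$\frac{511356}{u{\left(499,813 \right)}} = \frac{511356}{-77 + \frac{1}{2} \cdot 499} = \frac{511356}{-77 + \frac{499}{2}} = \frac{511356}{\frac{345}{2}} = 511356 \cdot \frac{2}{345} = \frac{340904}{115}$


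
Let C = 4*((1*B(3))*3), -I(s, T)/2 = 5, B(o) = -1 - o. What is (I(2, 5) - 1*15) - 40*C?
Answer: 1895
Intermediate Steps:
I(s, T) = -10 (I(s, T) = -2*5 = -10)
C = -48 (C = 4*((1*(-1 - 1*3))*3) = 4*((1*(-1 - 3))*3) = 4*((1*(-4))*3) = 4*(-4*3) = 4*(-12) = -48)
(I(2, 5) - 1*15) - 40*C = (-10 - 1*15) - 40*(-48) = (-10 - 15) + 1920 = -25 + 1920 = 1895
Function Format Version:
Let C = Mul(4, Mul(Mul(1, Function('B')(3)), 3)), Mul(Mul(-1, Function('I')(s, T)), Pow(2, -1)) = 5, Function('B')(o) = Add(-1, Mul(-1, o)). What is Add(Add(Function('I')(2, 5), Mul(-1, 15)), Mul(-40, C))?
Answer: 1895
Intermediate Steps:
Function('I')(s, T) = -10 (Function('I')(s, T) = Mul(-2, 5) = -10)
C = -48 (C = Mul(4, Mul(Mul(1, Add(-1, Mul(-1, 3))), 3)) = Mul(4, Mul(Mul(1, Add(-1, -3)), 3)) = Mul(4, Mul(Mul(1, -4), 3)) = Mul(4, Mul(-4, 3)) = Mul(4, -12) = -48)
Add(Add(Function('I')(2, 5), Mul(-1, 15)), Mul(-40, C)) = Add(Add(-10, Mul(-1, 15)), Mul(-40, -48)) = Add(Add(-10, -15), 1920) = Add(-25, 1920) = 1895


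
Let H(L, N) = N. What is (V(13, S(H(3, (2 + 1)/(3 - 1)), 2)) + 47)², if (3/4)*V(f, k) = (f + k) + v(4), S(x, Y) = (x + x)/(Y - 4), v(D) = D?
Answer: 41209/9 ≈ 4578.8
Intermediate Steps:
S(x, Y) = 2*x/(-4 + Y) (S(x, Y) = (2*x)/(-4 + Y) = 2*x/(-4 + Y))
V(f, k) = 16/3 + 4*f/3 + 4*k/3 (V(f, k) = 4*((f + k) + 4)/3 = 4*(4 + f + k)/3 = 16/3 + 4*f/3 + 4*k/3)
(V(13, S(H(3, (2 + 1)/(3 - 1)), 2)) + 47)² = ((16/3 + (4/3)*13 + 4*(2*((2 + 1)/(3 - 1))/(-4 + 2))/3) + 47)² = ((16/3 + 52/3 + 4*(2*(3/2)/(-2))/3) + 47)² = ((16/3 + 52/3 + 4*(2*(3*(½))*(-½))/3) + 47)² = ((16/3 + 52/3 + 4*(2*(3/2)*(-½))/3) + 47)² = ((16/3 + 52/3 + (4/3)*(-3/2)) + 47)² = ((16/3 + 52/3 - 2) + 47)² = (62/3 + 47)² = (203/3)² = 41209/9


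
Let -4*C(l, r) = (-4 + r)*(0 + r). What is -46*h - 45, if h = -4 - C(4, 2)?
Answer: 185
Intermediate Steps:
C(l, r) = -r*(-4 + r)/4 (C(l, r) = -(-4 + r)*(0 + r)/4 = -(-4 + r)*r/4 = -r*(-4 + r)/4)
h = -5 (h = -4 - 2*(4 - 1*2)/4 = -4 - 2*(4 - 2)/4 = -4 - 2*2/4 = -4 - 1*1 = -4 - 1 = -5)
-46*h - 45 = -46*(-5) - 45 = 230 - 45 = 185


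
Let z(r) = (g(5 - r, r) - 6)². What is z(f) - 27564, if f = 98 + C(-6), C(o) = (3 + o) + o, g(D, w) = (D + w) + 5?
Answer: -27548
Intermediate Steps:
g(D, w) = 5 + D + w
C(o) = 3 + 2*o
f = 89 (f = 98 + (3 + 2*(-6)) = 98 + (3 - 12) = 98 - 9 = 89)
z(r) = 16 (z(r) = ((5 + (5 - r) + r) - 6)² = (10 - 6)² = 4² = 16)
z(f) - 27564 = 16 - 27564 = -27548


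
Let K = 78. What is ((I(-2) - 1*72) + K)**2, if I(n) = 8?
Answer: 196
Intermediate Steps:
((I(-2) - 1*72) + K)**2 = ((8 - 1*72) + 78)**2 = ((8 - 72) + 78)**2 = (-64 + 78)**2 = 14**2 = 196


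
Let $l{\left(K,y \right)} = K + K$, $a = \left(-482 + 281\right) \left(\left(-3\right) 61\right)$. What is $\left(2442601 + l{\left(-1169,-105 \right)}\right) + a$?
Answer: $2477046$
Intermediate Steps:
$a = 36783$ ($a = \left(-201\right) \left(-183\right) = 36783$)
$l{\left(K,y \right)} = 2 K$
$\left(2442601 + l{\left(-1169,-105 \right)}\right) + a = \left(2442601 + 2 \left(-1169\right)\right) + 36783 = \left(2442601 - 2338\right) + 36783 = 2440263 + 36783 = 2477046$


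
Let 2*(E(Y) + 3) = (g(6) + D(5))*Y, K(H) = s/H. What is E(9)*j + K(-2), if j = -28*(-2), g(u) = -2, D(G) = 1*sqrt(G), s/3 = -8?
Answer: -660 + 252*sqrt(5) ≈ -96.511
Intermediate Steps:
s = -24 (s = 3*(-8) = -24)
D(G) = sqrt(G)
K(H) = -24/H
E(Y) = -3 + Y*(-2 + sqrt(5))/2 (E(Y) = -3 + ((-2 + sqrt(5))*Y)/2 = -3 + (Y*(-2 + sqrt(5)))/2 = -3 + Y*(-2 + sqrt(5))/2)
j = 56
E(9)*j + K(-2) = (-3 - 1*9 + (1/2)*9*sqrt(5))*56 - 24/(-2) = (-3 - 9 + 9*sqrt(5)/2)*56 - 24*(-1/2) = (-12 + 9*sqrt(5)/2)*56 + 12 = (-672 + 252*sqrt(5)) + 12 = -660 + 252*sqrt(5)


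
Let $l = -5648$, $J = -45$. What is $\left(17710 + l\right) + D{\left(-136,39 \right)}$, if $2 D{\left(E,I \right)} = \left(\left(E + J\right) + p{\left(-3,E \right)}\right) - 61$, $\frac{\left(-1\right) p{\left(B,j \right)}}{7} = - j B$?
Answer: $13369$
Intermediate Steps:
$p{\left(B,j \right)} = 7 B j$ ($p{\left(B,j \right)} = - 7 - j B = - 7 \left(- B j\right) = 7 B j$)
$D{\left(E,I \right)} = -53 - 10 E$ ($D{\left(E,I \right)} = \frac{\left(\left(E - 45\right) + 7 \left(-3\right) E\right) - 61}{2} = \frac{\left(\left(-45 + E\right) - 21 E\right) - 61}{2} = \frac{\left(-45 - 20 E\right) - 61}{2} = \frac{-106 - 20 E}{2} = -53 - 10 E$)
$\left(17710 + l\right) + D{\left(-136,39 \right)} = \left(17710 - 5648\right) - -1307 = 12062 + \left(-53 + 1360\right) = 12062 + 1307 = 13369$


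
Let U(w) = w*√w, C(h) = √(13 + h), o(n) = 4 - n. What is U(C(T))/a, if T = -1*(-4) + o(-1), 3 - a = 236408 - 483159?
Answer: 22^(¾)/246754 ≈ 4.1167e-5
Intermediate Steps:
a = 246754 (a = 3 - (236408 - 483159) = 3 - 1*(-246751) = 3 + 246751 = 246754)
T = 9 (T = -1*(-4) + (4 - 1*(-1)) = 4 + (4 + 1) = 4 + 5 = 9)
U(w) = w^(3/2)
U(C(T))/a = (√(13 + 9))^(3/2)/246754 = (√22)^(3/2)*(1/246754) = 22^(¾)*(1/246754) = 22^(¾)/246754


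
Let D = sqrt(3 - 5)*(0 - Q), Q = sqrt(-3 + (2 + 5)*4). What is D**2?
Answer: -50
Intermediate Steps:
Q = 5 (Q = sqrt(-3 + 7*4) = sqrt(-3 + 28) = sqrt(25) = 5)
D = -5*I*sqrt(2) (D = sqrt(3 - 5)*(0 - 1*5) = sqrt(-2)*(0 - 5) = (I*sqrt(2))*(-5) = -5*I*sqrt(2) ≈ -7.0711*I)
D**2 = (-5*I*sqrt(2))**2 = -50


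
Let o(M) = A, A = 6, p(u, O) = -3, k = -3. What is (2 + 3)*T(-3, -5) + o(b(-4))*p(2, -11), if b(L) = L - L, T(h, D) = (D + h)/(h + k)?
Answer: -34/3 ≈ -11.333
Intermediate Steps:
T(h, D) = (D + h)/(-3 + h) (T(h, D) = (D + h)/(h - 3) = (D + h)/(-3 + h))
b(L) = 0
o(M) = 6
(2 + 3)*T(-3, -5) + o(b(-4))*p(2, -11) = (2 + 3)*((-5 - 3)/(-3 - 3)) + 6*(-3) = 5*(-8/(-6)) - 18 = 5*(-1/6*(-8)) - 18 = 5*(4/3) - 18 = 20/3 - 18 = -34/3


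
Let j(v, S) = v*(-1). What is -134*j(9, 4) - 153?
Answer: 1053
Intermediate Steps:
j(v, S) = -v
-134*j(9, 4) - 153 = -(-134)*9 - 153 = -134*(-9) - 153 = 1206 - 153 = 1053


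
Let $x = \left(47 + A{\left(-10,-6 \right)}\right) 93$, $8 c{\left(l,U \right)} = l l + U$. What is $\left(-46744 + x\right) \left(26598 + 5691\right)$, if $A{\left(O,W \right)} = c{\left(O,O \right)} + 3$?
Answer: $- \frac{5301563199}{4} \approx -1.3254 \cdot 10^{9}$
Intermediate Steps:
$c{\left(l,U \right)} = \frac{U}{8} + \frac{l^{2}}{8}$ ($c{\left(l,U \right)} = \frac{l l + U}{8} = \frac{l^{2} + U}{8} = \frac{U + l^{2}}{8} = \frac{U}{8} + \frac{l^{2}}{8}$)
$A{\left(O,W \right)} = 3 + \frac{O}{8} + \frac{O^{2}}{8}$ ($A{\left(O,W \right)} = \left(\frac{O}{8} + \frac{O^{2}}{8}\right) + 3 = 3 + \frac{O}{8} + \frac{O^{2}}{8}$)
$x = \frac{22785}{4}$ ($x = \left(47 + \left(3 + \frac{1}{8} \left(-10\right) + \frac{\left(-10\right)^{2}}{8}\right)\right) 93 = \left(47 + \left(3 - \frac{5}{4} + \frac{1}{8} \cdot 100\right)\right) 93 = \left(47 + \left(3 - \frac{5}{4} + \frac{25}{2}\right)\right) 93 = \left(47 + \frac{57}{4}\right) 93 = \frac{245}{4} \cdot 93 = \frac{22785}{4} \approx 5696.3$)
$\left(-46744 + x\right) \left(26598 + 5691\right) = \left(-46744 + \frac{22785}{4}\right) \left(26598 + 5691\right) = \left(- \frac{164191}{4}\right) 32289 = - \frac{5301563199}{4}$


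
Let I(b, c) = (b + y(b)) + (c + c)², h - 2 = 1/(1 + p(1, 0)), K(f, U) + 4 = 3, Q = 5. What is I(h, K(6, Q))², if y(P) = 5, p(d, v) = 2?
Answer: 1156/9 ≈ 128.44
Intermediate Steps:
K(f, U) = -1 (K(f, U) = -4 + 3 = -1)
h = 7/3 (h = 2 + 1/(1 + 2) = 2 + 1/3 = 2 + ⅓ = 7/3 ≈ 2.3333)
I(b, c) = 5 + b + 4*c² (I(b, c) = (b + 5) + (c + c)² = (5 + b) + (2*c)² = (5 + b) + 4*c² = 5 + b + 4*c²)
I(h, K(6, Q))² = (5 + 7/3 + 4*(-1)²)² = (5 + 7/3 + 4*1)² = (5 + 7/3 + 4)² = (34/3)² = 1156/9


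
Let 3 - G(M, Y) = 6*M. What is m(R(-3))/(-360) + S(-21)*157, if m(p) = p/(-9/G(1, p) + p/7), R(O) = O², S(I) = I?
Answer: -3956407/1200 ≈ -3297.0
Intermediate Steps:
G(M, Y) = 3 - 6*M
m(p) = p/(3 + p/7) (m(p) = p/(-9/(3 - 6*1) + p/7) = p/(-9/(3 - 6) + p*(⅐)) = p/(-9/(-3) + p/7) = p/(-9*(-⅓) + p/7) = p/(3 + p/7))
m(R(-3))/(-360) + S(-21)*157 = (7*(-3)²/(21 + (-3)²))/(-360) - 21*157 = (7*9/(21 + 9))*(-1/360) - 3297 = (7*9/30)*(-1/360) - 3297 = (7*9*(1/30))*(-1/360) - 3297 = (21/10)*(-1/360) - 3297 = -7/1200 - 3297 = -3956407/1200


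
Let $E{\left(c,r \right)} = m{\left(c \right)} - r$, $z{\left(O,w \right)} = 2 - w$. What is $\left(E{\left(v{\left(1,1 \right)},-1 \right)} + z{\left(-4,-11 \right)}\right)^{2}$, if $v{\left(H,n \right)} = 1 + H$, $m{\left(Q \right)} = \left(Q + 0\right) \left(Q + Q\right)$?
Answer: $484$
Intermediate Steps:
$m{\left(Q \right)} = 2 Q^{2}$ ($m{\left(Q \right)} = Q 2 Q = 2 Q^{2}$)
$E{\left(c,r \right)} = - r + 2 c^{2}$ ($E{\left(c,r \right)} = 2 c^{2} - r = - r + 2 c^{2}$)
$\left(E{\left(v{\left(1,1 \right)},-1 \right)} + z{\left(-4,-11 \right)}\right)^{2} = \left(\left(\left(-1\right) \left(-1\right) + 2 \left(1 + 1\right)^{2}\right) + \left(2 - -11\right)\right)^{2} = \left(\left(1 + 2 \cdot 2^{2}\right) + \left(2 + 11\right)\right)^{2} = \left(\left(1 + 2 \cdot 4\right) + 13\right)^{2} = \left(\left(1 + 8\right) + 13\right)^{2} = \left(9 + 13\right)^{2} = 22^{2} = 484$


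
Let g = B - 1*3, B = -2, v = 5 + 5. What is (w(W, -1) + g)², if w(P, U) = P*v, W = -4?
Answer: 2025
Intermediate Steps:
v = 10
w(P, U) = 10*P (w(P, U) = P*10 = 10*P)
g = -5 (g = -2 - 1*3 = -2 - 3 = -5)
(w(W, -1) + g)² = (10*(-4) - 5)² = (-40 - 5)² = (-45)² = 2025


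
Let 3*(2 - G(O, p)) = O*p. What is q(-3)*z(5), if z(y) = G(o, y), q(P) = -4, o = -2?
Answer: -64/3 ≈ -21.333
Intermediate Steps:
G(O, p) = 2 - O*p/3
z(y) = 2 + 2*y/3 (z(y) = 2 - ⅓*(-2)*y = 2 + 2*y/3)
q(-3)*z(5) = -4*(2 + (⅔)*5) = -4*(2 + 10/3) = -4*16/3 = -64/3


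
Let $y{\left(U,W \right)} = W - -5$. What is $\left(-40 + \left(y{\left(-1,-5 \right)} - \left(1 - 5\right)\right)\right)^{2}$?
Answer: $1296$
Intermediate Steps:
$y{\left(U,W \right)} = 5 + W$ ($y{\left(U,W \right)} = W + 5 = 5 + W$)
$\left(-40 + \left(y{\left(-1,-5 \right)} - \left(1 - 5\right)\right)\right)^{2} = \left(-40 + \left(\left(5 - 5\right) - \left(1 - 5\right)\right)\right)^{2} = \left(-40 + \left(0 - -4\right)\right)^{2} = \left(-40 + \left(0 + 4\right)\right)^{2} = \left(-40 + 4\right)^{2} = \left(-36\right)^{2} = 1296$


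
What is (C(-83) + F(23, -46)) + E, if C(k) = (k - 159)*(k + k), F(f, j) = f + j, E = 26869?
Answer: 67018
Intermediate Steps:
C(k) = 2*k*(-159 + k) (C(k) = (-159 + k)*(2*k) = 2*k*(-159 + k))
(C(-83) + F(23, -46)) + E = (2*(-83)*(-159 - 83) + (23 - 46)) + 26869 = (2*(-83)*(-242) - 23) + 26869 = (40172 - 23) + 26869 = 40149 + 26869 = 67018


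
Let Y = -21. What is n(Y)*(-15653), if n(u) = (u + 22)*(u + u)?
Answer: 657426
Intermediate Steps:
n(u) = 2*u*(22 + u) (n(u) = (22 + u)*(2*u) = 2*u*(22 + u))
n(Y)*(-15653) = (2*(-21)*(22 - 21))*(-15653) = (2*(-21)*1)*(-15653) = -42*(-15653) = 657426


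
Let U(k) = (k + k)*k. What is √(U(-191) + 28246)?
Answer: 2*√25302 ≈ 318.13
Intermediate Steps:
U(k) = 2*k² (U(k) = (2*k)*k = 2*k²)
√(U(-191) + 28246) = √(2*(-191)² + 28246) = √(2*36481 + 28246) = √(72962 + 28246) = √101208 = 2*√25302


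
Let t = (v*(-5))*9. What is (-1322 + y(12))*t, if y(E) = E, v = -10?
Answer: -589500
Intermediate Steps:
t = 450 (t = -10*(-5)*9 = 50*9 = 450)
(-1322 + y(12))*t = (-1322 + 12)*450 = -1310*450 = -589500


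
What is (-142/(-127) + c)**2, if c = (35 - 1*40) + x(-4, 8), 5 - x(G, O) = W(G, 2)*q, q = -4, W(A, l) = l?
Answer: 1340964/16129 ≈ 83.140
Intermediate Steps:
x(G, O) = 13 (x(G, O) = 5 - 2*(-4) = 5 - 1*(-8) = 5 + 8 = 13)
c = 8 (c = (35 - 1*40) + 13 = (35 - 40) + 13 = -5 + 13 = 8)
(-142/(-127) + c)**2 = (-142/(-127) + 8)**2 = (-142*(-1/127) + 8)**2 = (142/127 + 8)**2 = (1158/127)**2 = 1340964/16129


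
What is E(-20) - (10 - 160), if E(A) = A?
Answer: 130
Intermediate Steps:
E(-20) - (10 - 160) = -20 - (10 - 160) = -20 - 1*(-150) = -20 + 150 = 130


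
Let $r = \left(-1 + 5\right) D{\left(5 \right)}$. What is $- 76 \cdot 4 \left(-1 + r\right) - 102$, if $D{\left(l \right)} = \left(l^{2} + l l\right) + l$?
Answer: $-66678$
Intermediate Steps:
$D{\left(l \right)} = l + 2 l^{2}$ ($D{\left(l \right)} = \left(l^{2} + l^{2}\right) + l = 2 l^{2} + l = l + 2 l^{2}$)
$r = 220$ ($r = \left(-1 + 5\right) 5 \left(1 + 2 \cdot 5\right) = 4 \cdot 5 \left(1 + 10\right) = 4 \cdot 5 \cdot 11 = 4 \cdot 55 = 220$)
$- 76 \cdot 4 \left(-1 + r\right) - 102 = - 76 \cdot 4 \left(-1 + 220\right) - 102 = - 76 \cdot 4 \cdot 219 - 102 = \left(-76\right) 876 - 102 = -66576 - 102 = -66678$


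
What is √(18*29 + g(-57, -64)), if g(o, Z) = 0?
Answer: 3*√58 ≈ 22.847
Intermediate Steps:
√(18*29 + g(-57, -64)) = √(18*29 + 0) = √(522 + 0) = √522 = 3*√58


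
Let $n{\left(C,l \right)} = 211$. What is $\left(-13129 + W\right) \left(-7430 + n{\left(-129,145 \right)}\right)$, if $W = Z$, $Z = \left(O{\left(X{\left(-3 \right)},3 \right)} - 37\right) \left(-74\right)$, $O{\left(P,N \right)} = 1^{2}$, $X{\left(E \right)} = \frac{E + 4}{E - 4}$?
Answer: $75546835$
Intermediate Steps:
$X{\left(E \right)} = \frac{4 + E}{-4 + E}$
$O{\left(P,N \right)} = 1$
$Z = 2664$ ($Z = \left(1 - 37\right) \left(-74\right) = \left(-36\right) \left(-74\right) = 2664$)
$W = 2664$
$\left(-13129 + W\right) \left(-7430 + n{\left(-129,145 \right)}\right) = \left(-13129 + 2664\right) \left(-7430 + 211\right) = \left(-10465\right) \left(-7219\right) = 75546835$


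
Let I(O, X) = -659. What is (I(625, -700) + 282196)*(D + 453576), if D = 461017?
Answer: 257491769441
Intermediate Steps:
(I(625, -700) + 282196)*(D + 453576) = (-659 + 282196)*(461017 + 453576) = 281537*914593 = 257491769441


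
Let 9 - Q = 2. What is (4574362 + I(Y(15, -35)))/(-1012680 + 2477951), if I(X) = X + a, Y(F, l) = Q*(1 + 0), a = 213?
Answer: 4574582/1465271 ≈ 3.1220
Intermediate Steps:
Q = 7 (Q = 9 - 1*2 = 9 - 2 = 7)
Y(F, l) = 7 (Y(F, l) = 7*(1 + 0) = 7*1 = 7)
I(X) = 213 + X (I(X) = X + 213 = 213 + X)
(4574362 + I(Y(15, -35)))/(-1012680 + 2477951) = (4574362 + (213 + 7))/(-1012680 + 2477951) = (4574362 + 220)/1465271 = 4574582*(1/1465271) = 4574582/1465271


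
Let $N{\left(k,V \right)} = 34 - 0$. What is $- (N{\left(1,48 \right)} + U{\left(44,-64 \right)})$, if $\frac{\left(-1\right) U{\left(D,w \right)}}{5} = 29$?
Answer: $111$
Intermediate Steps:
$N{\left(k,V \right)} = 34$ ($N{\left(k,V \right)} = 34 + 0 = 34$)
$U{\left(D,w \right)} = -145$ ($U{\left(D,w \right)} = \left(-5\right) 29 = -145$)
$- (N{\left(1,48 \right)} + U{\left(44,-64 \right)}) = - (34 - 145) = \left(-1\right) \left(-111\right) = 111$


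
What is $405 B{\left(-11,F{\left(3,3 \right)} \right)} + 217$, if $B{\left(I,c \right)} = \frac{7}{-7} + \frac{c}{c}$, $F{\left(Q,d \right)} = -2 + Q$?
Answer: $217$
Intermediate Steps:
$B{\left(I,c \right)} = 0$ ($B{\left(I,c \right)} = 7 \left(- \frac{1}{7}\right) + 1 = -1 + 1 = 0$)
$405 B{\left(-11,F{\left(3,3 \right)} \right)} + 217 = 405 \cdot 0 + 217 = 0 + 217 = 217$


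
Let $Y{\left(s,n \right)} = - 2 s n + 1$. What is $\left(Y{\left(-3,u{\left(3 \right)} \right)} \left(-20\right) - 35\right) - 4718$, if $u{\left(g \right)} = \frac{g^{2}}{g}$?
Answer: $-5133$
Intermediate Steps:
$u{\left(g \right)} = g$
$Y{\left(s,n \right)} = 1 - 2 n s$ ($Y{\left(s,n \right)} = - 2 n s + 1 = 1 - 2 n s$)
$\left(Y{\left(-3,u{\left(3 \right)} \right)} \left(-20\right) - 35\right) - 4718 = \left(\left(1 - 6 \left(-3\right)\right) \left(-20\right) - 35\right) - 4718 = \left(\left(1 + 18\right) \left(-20\right) - 35\right) - 4718 = \left(19 \left(-20\right) - 35\right) - 4718 = \left(-380 - 35\right) - 4718 = -415 - 4718 = -5133$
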